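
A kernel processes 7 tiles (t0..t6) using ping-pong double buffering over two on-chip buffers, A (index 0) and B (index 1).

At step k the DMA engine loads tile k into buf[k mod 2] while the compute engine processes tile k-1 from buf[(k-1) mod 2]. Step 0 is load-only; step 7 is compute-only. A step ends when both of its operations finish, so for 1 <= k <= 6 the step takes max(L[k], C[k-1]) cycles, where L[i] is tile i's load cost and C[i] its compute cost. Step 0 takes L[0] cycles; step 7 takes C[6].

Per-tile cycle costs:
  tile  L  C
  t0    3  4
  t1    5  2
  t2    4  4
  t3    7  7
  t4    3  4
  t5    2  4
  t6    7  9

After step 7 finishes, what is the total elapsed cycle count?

end_cycle[7] = 46

k=0 load=t0/3c comp=- wait=3 total=3
k=1 load=t1/5c comp=t0/4c wait=5 total=8
k=2 load=t2/4c comp=t1/2c wait=4 total=12
k=3 load=t3/7c comp=t2/4c wait=7 total=19
k=4 load=t4/3c comp=t3/7c wait=7 total=26
k=5 load=t5/2c comp=t4/4c wait=4 total=30
k=6 load=t6/7c comp=t5/4c wait=7 total=37
k=7 load=- comp=t6/9c wait=9 total=46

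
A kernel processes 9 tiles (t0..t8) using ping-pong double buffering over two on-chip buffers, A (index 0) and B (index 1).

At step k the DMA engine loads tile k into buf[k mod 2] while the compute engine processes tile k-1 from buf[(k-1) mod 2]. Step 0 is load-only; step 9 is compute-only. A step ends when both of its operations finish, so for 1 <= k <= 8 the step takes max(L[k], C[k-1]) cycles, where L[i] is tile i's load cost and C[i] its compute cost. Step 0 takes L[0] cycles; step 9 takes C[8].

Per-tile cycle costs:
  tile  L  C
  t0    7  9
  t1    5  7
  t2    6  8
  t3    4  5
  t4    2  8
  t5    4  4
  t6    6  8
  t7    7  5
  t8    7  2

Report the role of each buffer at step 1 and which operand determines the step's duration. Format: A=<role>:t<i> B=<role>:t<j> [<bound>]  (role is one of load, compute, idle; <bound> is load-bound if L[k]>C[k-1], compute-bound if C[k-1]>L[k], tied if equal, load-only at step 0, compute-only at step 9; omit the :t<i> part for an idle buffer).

step 0: L[0]=7 → dur=7, Σ=7 | A=load:t0 B=idle [load-only]
step 1: L[1]=5 C[0]=9 → dur=9, Σ=16 | A=compute:t0 B=load:t1 [compute-bound]
step 2: L[2]=6 C[1]=7 → dur=7, Σ=23 | A=load:t2 B=compute:t1 [compute-bound]
step 3: L[3]=4 C[2]=8 → dur=8, Σ=31 | A=compute:t2 B=load:t3 [compute-bound]
step 4: L[4]=2 C[3]=5 → dur=5, Σ=36 | A=load:t4 B=compute:t3 [compute-bound]
step 5: L[5]=4 C[4]=8 → dur=8, Σ=44 | A=compute:t4 B=load:t5 [compute-bound]
step 6: L[6]=6 C[5]=4 → dur=6, Σ=50 | A=load:t6 B=compute:t5 [load-bound]
step 7: L[7]=7 C[6]=8 → dur=8, Σ=58 | A=compute:t6 B=load:t7 [compute-bound]
step 8: L[8]=7 C[7]=5 → dur=7, Σ=65 | A=load:t8 B=compute:t7 [load-bound]
step 9: C[8]=2 → dur=2, Σ=67 | A=compute:t8 B=idle [compute-only]

step 1: A=compute:t0 B=load:t1 [compute-bound]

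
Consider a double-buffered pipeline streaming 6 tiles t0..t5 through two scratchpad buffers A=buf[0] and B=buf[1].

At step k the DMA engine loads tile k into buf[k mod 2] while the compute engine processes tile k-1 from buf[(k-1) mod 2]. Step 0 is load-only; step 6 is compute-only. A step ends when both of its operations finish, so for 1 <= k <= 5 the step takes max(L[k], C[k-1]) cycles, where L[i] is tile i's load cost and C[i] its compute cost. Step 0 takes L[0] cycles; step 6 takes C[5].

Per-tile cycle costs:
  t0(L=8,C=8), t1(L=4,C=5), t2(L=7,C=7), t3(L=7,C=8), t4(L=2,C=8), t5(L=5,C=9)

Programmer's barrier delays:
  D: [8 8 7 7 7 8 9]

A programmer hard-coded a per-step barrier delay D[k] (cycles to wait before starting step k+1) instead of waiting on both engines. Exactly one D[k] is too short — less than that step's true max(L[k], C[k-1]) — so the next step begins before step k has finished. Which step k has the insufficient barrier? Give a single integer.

[0] required=L[0]=8=8 vs D=8 ok
[1] required=max(L[1]=4,C[0]=8)=8 vs D=8 ok
[2] required=max(L[2]=7,C[1]=5)=7 vs D=7 ok
[3] required=max(L[3]=7,C[2]=7)=7 vs D=7 ok
[4] required=max(L[4]=2,C[3]=8)=8 vs D=7 SHORT
[5] required=max(L[5]=5,C[4]=8)=8 vs D=8 ok
[6] required=C[5]=9=9 vs D=9 ok

hazard at step 4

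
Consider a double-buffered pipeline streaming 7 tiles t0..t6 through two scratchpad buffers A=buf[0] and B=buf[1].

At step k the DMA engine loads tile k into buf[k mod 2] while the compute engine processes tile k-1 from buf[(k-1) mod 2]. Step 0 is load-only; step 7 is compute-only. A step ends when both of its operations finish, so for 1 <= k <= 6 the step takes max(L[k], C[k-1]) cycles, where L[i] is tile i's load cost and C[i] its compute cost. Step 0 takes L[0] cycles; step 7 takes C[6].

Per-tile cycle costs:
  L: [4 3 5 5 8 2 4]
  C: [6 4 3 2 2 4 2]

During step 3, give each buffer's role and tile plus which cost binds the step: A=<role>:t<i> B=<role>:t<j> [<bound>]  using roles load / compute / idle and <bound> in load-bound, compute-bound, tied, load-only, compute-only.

k=0 load=t0/4c comp=- wait=4 total=4
k=1 load=t1/3c comp=t0/6c wait=6 total=10
k=2 load=t2/5c comp=t1/4c wait=5 total=15
k=3 load=t3/5c comp=t2/3c wait=5 total=20
k=4 load=t4/8c comp=t3/2c wait=8 total=28
k=5 load=t5/2c comp=t4/2c wait=2 total=30
k=6 load=t6/4c comp=t5/4c wait=4 total=34
k=7 load=- comp=t6/2c wait=2 total=36

step 3: A=compute:t2 B=load:t3 [load-bound]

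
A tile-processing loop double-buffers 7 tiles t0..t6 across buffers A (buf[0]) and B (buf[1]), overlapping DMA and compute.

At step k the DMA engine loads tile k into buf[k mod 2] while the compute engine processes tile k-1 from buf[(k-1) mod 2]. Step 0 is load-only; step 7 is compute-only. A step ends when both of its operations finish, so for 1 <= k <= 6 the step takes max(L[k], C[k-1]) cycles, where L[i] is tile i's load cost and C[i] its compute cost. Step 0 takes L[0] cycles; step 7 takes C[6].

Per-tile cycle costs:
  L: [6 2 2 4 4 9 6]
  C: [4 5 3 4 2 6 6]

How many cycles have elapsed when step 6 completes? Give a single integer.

end_cycle[6] = 38

k=0 load=t0/6c comp=- wait=6 total=6
k=1 load=t1/2c comp=t0/4c wait=4 total=10
k=2 load=t2/2c comp=t1/5c wait=5 total=15
k=3 load=t3/4c comp=t2/3c wait=4 total=19
k=4 load=t4/4c comp=t3/4c wait=4 total=23
k=5 load=t5/9c comp=t4/2c wait=9 total=32
k=6 load=t6/6c comp=t5/6c wait=6 total=38
k=7 load=- comp=t6/6c wait=6 total=44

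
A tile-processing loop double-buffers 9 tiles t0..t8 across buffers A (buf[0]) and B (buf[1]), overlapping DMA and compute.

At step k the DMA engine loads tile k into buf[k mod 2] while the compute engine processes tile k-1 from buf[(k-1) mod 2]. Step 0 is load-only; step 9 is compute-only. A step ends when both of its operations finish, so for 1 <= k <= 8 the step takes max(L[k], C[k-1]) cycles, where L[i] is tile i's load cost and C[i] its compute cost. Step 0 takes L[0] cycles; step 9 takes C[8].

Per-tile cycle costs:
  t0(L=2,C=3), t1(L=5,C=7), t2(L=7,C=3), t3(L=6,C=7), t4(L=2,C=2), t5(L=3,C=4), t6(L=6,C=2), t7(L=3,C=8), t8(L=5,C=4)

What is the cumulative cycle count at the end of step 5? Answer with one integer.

  0. 2=2c; end=2; A:t0 B:-
  1. max(5,3)=5c; end=7; A:t0 B:t1
  2. max(7,7)=7c; end=14; A:t2 B:t1
  3. max(6,3)=6c; end=20; A:t2 B:t3
  4. max(2,7)=7c; end=27; A:t4 B:t3
  5. max(3,2)=3c; end=30; A:t4 B:t5
  6. max(6,4)=6c; end=36; A:t6 B:t5
  7. max(3,2)=3c; end=39; A:t6 B:t7
  8. max(5,8)=8c; end=47; A:t8 B:t7
  9. 4=4c; end=51; A:t8 B:t7

end_cycle[5] = 30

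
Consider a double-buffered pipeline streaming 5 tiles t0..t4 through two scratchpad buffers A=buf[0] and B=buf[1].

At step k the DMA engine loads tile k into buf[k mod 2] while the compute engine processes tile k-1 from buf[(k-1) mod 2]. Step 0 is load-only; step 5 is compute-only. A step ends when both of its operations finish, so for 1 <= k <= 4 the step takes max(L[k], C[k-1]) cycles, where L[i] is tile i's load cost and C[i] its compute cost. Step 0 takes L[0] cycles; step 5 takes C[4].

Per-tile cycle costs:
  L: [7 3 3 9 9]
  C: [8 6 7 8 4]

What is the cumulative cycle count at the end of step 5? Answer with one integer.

end_cycle[5] = 43

  0. 7=7c; end=7; A:t0 B:-
  1. max(3,8)=8c; end=15; A:t0 B:t1
  2. max(3,6)=6c; end=21; A:t2 B:t1
  3. max(9,7)=9c; end=30; A:t2 B:t3
  4. max(9,8)=9c; end=39; A:t4 B:t3
  5. 4=4c; end=43; A:t4 B:t3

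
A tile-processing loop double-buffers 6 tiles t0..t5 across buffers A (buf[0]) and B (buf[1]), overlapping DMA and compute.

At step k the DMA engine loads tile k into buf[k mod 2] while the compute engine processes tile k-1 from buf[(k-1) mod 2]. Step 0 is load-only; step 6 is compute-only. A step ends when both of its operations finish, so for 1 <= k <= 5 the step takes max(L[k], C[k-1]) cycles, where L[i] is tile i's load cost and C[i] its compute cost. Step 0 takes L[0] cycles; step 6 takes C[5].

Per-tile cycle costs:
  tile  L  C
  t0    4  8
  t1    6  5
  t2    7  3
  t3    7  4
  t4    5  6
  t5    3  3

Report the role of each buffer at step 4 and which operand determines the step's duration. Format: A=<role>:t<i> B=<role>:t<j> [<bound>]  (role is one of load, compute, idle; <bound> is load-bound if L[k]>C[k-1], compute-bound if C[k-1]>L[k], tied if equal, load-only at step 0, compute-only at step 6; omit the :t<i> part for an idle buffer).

step 4: A=load:t4 B=compute:t3 [load-bound]

k=0 load=t0/4c comp=- wait=4 total=4
k=1 load=t1/6c comp=t0/8c wait=8 total=12
k=2 load=t2/7c comp=t1/5c wait=7 total=19
k=3 load=t3/7c comp=t2/3c wait=7 total=26
k=4 load=t4/5c comp=t3/4c wait=5 total=31
k=5 load=t5/3c comp=t4/6c wait=6 total=37
k=6 load=- comp=t5/3c wait=3 total=40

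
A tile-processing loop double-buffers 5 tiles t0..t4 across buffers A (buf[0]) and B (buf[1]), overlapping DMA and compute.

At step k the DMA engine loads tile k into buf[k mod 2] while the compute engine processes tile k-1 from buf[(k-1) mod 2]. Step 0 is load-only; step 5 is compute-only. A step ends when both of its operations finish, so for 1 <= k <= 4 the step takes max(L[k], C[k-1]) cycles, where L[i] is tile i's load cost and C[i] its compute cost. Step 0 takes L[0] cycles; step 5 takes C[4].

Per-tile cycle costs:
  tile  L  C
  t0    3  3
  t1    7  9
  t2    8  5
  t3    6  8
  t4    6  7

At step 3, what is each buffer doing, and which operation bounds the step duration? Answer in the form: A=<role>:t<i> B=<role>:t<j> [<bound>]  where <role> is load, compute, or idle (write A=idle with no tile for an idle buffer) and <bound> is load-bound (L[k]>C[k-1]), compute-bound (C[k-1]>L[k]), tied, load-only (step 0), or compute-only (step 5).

step 3: A=compute:t2 B=load:t3 [load-bound]

k=0 load=t0/3c comp=- wait=3 total=3
k=1 load=t1/7c comp=t0/3c wait=7 total=10
k=2 load=t2/8c comp=t1/9c wait=9 total=19
k=3 load=t3/6c comp=t2/5c wait=6 total=25
k=4 load=t4/6c comp=t3/8c wait=8 total=33
k=5 load=- comp=t4/7c wait=7 total=40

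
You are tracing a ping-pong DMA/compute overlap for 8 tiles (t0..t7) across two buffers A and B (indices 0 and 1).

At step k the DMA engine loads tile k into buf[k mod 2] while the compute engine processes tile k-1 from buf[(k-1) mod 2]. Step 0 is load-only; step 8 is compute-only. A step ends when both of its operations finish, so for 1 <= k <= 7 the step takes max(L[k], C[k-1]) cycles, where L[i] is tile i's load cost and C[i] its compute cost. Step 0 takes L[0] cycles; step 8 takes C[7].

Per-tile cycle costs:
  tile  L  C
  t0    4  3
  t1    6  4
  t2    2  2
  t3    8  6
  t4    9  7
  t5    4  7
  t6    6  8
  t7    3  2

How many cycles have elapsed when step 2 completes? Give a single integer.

end_cycle[2] = 14

[0] DMA t0→A (4c) ∥ CU idle ⇒ 4c, clock 4
[1] DMA t1→B (6c) ∥ CU A:t0 (3c) ⇒ 6c, clock 10
[2] DMA t2→A (2c) ∥ CU B:t1 (4c) ⇒ 4c, clock 14
[3] DMA t3→B (8c) ∥ CU A:t2 (2c) ⇒ 8c, clock 22
[4] DMA t4→A (9c) ∥ CU B:t3 (6c) ⇒ 9c, clock 31
[5] DMA t5→B (4c) ∥ CU A:t4 (7c) ⇒ 7c, clock 38
[6] DMA t6→A (6c) ∥ CU B:t5 (7c) ⇒ 7c, clock 45
[7] DMA t7→B (3c) ∥ CU A:t6 (8c) ⇒ 8c, clock 53
[8] DMA idle ∥ CU B:t7 (2c) ⇒ 2c, clock 55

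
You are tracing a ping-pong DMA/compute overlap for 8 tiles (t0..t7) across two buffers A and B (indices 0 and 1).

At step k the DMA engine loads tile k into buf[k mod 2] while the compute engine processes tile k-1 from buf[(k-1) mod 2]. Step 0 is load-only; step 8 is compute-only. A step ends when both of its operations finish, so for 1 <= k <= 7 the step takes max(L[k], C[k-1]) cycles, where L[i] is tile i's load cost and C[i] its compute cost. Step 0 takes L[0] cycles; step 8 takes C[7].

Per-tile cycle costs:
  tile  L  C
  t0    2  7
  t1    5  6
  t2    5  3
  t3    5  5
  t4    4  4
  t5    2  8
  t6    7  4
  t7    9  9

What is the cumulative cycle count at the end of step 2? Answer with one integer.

k=0 load=t0/2c comp=- wait=2 total=2
k=1 load=t1/5c comp=t0/7c wait=7 total=9
k=2 load=t2/5c comp=t1/6c wait=6 total=15
k=3 load=t3/5c comp=t2/3c wait=5 total=20
k=4 load=t4/4c comp=t3/5c wait=5 total=25
k=5 load=t5/2c comp=t4/4c wait=4 total=29
k=6 load=t6/7c comp=t5/8c wait=8 total=37
k=7 load=t7/9c comp=t6/4c wait=9 total=46
k=8 load=- comp=t7/9c wait=9 total=55

end_cycle[2] = 15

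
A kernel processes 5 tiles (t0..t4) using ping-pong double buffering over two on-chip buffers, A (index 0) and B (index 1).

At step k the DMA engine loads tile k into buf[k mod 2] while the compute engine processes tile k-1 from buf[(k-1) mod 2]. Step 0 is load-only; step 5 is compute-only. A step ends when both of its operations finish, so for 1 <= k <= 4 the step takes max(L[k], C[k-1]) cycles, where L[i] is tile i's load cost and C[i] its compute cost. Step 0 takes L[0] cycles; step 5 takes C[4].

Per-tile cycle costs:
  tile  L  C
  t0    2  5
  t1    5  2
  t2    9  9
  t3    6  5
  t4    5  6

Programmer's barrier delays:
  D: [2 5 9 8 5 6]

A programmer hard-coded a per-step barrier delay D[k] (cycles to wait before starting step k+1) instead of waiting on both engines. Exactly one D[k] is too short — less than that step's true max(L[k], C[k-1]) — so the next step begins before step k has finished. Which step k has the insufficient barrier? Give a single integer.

hazard at step 3

[0] required=L[0]=2=2 vs D=2 ok
[1] required=max(L[1]=5,C[0]=5)=5 vs D=5 ok
[2] required=max(L[2]=9,C[1]=2)=9 vs D=9 ok
[3] required=max(L[3]=6,C[2]=9)=9 vs D=8 SHORT
[4] required=max(L[4]=5,C[3]=5)=5 vs D=5 ok
[5] required=C[4]=6=6 vs D=6 ok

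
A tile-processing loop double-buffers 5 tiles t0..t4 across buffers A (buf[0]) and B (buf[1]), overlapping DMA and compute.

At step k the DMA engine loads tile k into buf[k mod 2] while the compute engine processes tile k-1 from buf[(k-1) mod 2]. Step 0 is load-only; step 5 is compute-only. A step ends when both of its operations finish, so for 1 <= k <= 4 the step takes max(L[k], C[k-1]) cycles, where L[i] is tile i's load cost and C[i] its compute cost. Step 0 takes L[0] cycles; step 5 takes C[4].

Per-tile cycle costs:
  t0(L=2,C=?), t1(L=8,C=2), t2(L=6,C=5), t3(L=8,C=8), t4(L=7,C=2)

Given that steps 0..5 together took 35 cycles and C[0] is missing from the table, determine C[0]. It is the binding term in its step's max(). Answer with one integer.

C[0] = 9

step 0 → dur = L[0]=2 = 2
step 1 → dur = max(L[1]=8, C[0]=?) = C[0]  (unknown; binding)
step 2 → dur = max(L[2]=6, C[1]=2) = 6
step 3 → dur = max(L[3]=8, C[2]=5) = 8
step 4 → dur = max(L[4]=7, C[3]=8) = 8
step 5 → dur = C[4]=2 = 2
sum of known step durations = 26
dur[1] = total - known = 35 - 26 = 9
C[0] is the binding max in step 1, so C[0] = dur[1] = 9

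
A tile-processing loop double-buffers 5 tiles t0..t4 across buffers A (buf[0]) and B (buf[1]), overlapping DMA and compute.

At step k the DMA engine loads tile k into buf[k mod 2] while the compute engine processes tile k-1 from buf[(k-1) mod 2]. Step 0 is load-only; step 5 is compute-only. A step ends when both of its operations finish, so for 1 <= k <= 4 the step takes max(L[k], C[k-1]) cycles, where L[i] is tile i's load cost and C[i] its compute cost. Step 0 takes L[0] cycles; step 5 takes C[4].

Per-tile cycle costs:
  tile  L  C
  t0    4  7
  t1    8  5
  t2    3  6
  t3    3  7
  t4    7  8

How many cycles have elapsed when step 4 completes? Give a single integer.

k=0 load=t0/4c comp=- wait=4 total=4
k=1 load=t1/8c comp=t0/7c wait=8 total=12
k=2 load=t2/3c comp=t1/5c wait=5 total=17
k=3 load=t3/3c comp=t2/6c wait=6 total=23
k=4 load=t4/7c comp=t3/7c wait=7 total=30
k=5 load=- comp=t4/8c wait=8 total=38

end_cycle[4] = 30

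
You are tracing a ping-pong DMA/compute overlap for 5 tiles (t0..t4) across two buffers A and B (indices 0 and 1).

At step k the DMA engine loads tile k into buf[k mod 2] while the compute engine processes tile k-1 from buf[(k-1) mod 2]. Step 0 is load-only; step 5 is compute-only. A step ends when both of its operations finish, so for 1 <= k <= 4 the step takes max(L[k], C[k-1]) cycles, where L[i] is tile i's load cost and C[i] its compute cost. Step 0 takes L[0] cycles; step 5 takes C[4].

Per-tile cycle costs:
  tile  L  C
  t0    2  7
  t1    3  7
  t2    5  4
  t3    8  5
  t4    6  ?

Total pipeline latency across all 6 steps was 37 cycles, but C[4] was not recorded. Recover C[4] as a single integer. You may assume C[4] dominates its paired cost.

step 0: dur = L[0]=2 = 2
step 1: dur = max(L[1]=3, C[0]=7) = 7
step 2: dur = max(L[2]=5, C[1]=7) = 7
step 3: dur = max(L[3]=8, C[2]=4) = 8
step 4: dur = max(L[4]=6, C[3]=5) = 6
step 5: dur = C[4]=? = C[4]  (unknown; binding)
sum of known step durations = 30
dur[5] = total - known = 37 - 30 = 7
C[4] is the binding max in step 5, so C[4] = dur[5] = 7

C[4] = 7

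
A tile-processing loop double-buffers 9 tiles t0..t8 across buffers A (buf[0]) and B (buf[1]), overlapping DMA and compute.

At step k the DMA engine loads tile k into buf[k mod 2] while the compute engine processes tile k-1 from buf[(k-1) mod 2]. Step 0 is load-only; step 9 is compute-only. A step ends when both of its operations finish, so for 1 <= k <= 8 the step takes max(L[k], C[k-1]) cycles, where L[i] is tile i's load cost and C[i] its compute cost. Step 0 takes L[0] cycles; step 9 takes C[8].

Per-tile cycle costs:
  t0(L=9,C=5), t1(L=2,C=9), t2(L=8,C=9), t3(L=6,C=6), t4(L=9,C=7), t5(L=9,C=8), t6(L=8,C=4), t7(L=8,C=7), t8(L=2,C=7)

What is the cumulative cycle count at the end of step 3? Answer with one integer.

step 0: L[0]=9 → dur=9, Σ=9 | A=load:t0 B=idle [load-only]
step 1: L[1]=2 C[0]=5 → dur=5, Σ=14 | A=compute:t0 B=load:t1 [compute-bound]
step 2: L[2]=8 C[1]=9 → dur=9, Σ=23 | A=load:t2 B=compute:t1 [compute-bound]
step 3: L[3]=6 C[2]=9 → dur=9, Σ=32 | A=compute:t2 B=load:t3 [compute-bound]
step 4: L[4]=9 C[3]=6 → dur=9, Σ=41 | A=load:t4 B=compute:t3 [load-bound]
step 5: L[5]=9 C[4]=7 → dur=9, Σ=50 | A=compute:t4 B=load:t5 [load-bound]
step 6: L[6]=8 C[5]=8 → dur=8, Σ=58 | A=load:t6 B=compute:t5 [tied]
step 7: L[7]=8 C[6]=4 → dur=8, Σ=66 | A=compute:t6 B=load:t7 [load-bound]
step 8: L[8]=2 C[7]=7 → dur=7, Σ=73 | A=load:t8 B=compute:t7 [compute-bound]
step 9: C[8]=7 → dur=7, Σ=80 | A=compute:t8 B=idle [compute-only]

end_cycle[3] = 32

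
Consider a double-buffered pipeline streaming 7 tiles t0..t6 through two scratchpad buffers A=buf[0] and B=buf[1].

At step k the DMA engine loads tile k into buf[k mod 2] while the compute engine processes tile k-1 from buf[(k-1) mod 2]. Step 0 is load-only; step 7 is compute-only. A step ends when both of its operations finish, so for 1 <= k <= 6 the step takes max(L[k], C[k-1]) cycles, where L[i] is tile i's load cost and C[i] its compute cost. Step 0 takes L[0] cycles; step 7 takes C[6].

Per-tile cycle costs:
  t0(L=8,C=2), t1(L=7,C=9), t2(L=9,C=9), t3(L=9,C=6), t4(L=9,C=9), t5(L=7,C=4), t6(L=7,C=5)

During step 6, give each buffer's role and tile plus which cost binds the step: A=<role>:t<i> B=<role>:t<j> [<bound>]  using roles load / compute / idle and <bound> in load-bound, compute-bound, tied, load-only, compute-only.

step 6: A=load:t6 B=compute:t5 [load-bound]

k=0 load=t0/8c comp=- wait=8 total=8
k=1 load=t1/7c comp=t0/2c wait=7 total=15
k=2 load=t2/9c comp=t1/9c wait=9 total=24
k=3 load=t3/9c comp=t2/9c wait=9 total=33
k=4 load=t4/9c comp=t3/6c wait=9 total=42
k=5 load=t5/7c comp=t4/9c wait=9 total=51
k=6 load=t6/7c comp=t5/4c wait=7 total=58
k=7 load=- comp=t6/5c wait=5 total=63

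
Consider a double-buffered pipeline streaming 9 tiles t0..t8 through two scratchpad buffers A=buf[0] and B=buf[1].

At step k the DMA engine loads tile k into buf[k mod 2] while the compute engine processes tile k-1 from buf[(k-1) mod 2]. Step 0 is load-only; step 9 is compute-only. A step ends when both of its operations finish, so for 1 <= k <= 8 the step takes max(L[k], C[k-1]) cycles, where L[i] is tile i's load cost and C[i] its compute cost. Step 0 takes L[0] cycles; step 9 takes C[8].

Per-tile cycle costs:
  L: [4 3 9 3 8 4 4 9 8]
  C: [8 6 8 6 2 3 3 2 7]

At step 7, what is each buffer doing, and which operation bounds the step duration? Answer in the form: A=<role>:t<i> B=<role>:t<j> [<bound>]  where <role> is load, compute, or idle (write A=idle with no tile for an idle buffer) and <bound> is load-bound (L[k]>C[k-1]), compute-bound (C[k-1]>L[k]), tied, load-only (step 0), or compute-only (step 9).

step 7: A=compute:t6 B=load:t7 [load-bound]

  0. 4=4c; end=4; A:t0 B:-
  1. max(3,8)=8c; end=12; A:t0 B:t1
  2. max(9,6)=9c; end=21; A:t2 B:t1
  3. max(3,8)=8c; end=29; A:t2 B:t3
  4. max(8,6)=8c; end=37; A:t4 B:t3
  5. max(4,2)=4c; end=41; A:t4 B:t5
  6. max(4,3)=4c; end=45; A:t6 B:t5
  7. max(9,3)=9c; end=54; A:t6 B:t7
  8. max(8,2)=8c; end=62; A:t8 B:t7
  9. 7=7c; end=69; A:t8 B:t7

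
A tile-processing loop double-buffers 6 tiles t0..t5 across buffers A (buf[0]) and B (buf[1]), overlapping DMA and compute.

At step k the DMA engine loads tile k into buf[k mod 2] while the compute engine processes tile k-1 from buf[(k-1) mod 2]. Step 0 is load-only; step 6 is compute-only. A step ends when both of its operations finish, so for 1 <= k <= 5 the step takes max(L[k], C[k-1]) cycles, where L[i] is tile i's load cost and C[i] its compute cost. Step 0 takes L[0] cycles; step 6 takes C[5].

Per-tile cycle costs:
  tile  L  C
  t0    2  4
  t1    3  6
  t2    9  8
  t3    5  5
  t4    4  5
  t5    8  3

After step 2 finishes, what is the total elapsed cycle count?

end_cycle[2] = 15

[0] DMA t0→A (2c) ∥ CU idle ⇒ 2c, clock 2
[1] DMA t1→B (3c) ∥ CU A:t0 (4c) ⇒ 4c, clock 6
[2] DMA t2→A (9c) ∥ CU B:t1 (6c) ⇒ 9c, clock 15
[3] DMA t3→B (5c) ∥ CU A:t2 (8c) ⇒ 8c, clock 23
[4] DMA t4→A (4c) ∥ CU B:t3 (5c) ⇒ 5c, clock 28
[5] DMA t5→B (8c) ∥ CU A:t4 (5c) ⇒ 8c, clock 36
[6] DMA idle ∥ CU B:t5 (3c) ⇒ 3c, clock 39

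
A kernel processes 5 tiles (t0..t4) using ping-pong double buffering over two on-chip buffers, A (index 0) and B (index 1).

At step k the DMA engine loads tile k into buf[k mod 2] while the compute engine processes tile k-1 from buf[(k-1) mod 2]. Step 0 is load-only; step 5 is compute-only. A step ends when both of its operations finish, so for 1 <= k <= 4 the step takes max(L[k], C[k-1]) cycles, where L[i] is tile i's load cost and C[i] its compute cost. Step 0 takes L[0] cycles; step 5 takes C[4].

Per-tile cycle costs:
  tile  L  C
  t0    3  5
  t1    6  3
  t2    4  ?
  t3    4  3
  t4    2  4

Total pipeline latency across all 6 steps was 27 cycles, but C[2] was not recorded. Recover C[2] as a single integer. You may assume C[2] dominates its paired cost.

C[2] = 7

step 0 → dur = L[0]=3 = 3
step 1 → dur = max(L[1]=6, C[0]=5) = 6
step 2 → dur = max(L[2]=4, C[1]=3) = 4
step 3 → dur = max(L[3]=4, C[2]=?) = C[2]  (unknown; binding)
step 4 → dur = max(L[4]=2, C[3]=3) = 3
step 5 → dur = C[4]=4 = 4
sum of known step durations = 20
dur[3] = total - known = 27 - 20 = 7
C[2] is the binding max in step 3, so C[2] = dur[3] = 7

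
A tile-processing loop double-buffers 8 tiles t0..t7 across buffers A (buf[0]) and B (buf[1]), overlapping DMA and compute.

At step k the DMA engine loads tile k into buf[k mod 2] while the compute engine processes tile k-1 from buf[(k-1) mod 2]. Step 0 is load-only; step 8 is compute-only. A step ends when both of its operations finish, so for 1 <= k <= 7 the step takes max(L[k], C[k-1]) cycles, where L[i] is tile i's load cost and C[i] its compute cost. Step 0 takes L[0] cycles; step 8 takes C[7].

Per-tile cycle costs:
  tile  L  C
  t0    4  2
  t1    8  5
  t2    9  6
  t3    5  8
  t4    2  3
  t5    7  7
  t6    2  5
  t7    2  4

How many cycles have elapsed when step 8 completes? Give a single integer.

end_cycle[8] = 58

  0. 4=4c; end=4; A:t0 B:-
  1. max(8,2)=8c; end=12; A:t0 B:t1
  2. max(9,5)=9c; end=21; A:t2 B:t1
  3. max(5,6)=6c; end=27; A:t2 B:t3
  4. max(2,8)=8c; end=35; A:t4 B:t3
  5. max(7,3)=7c; end=42; A:t4 B:t5
  6. max(2,7)=7c; end=49; A:t6 B:t5
  7. max(2,5)=5c; end=54; A:t6 B:t7
  8. 4=4c; end=58; A:t6 B:t7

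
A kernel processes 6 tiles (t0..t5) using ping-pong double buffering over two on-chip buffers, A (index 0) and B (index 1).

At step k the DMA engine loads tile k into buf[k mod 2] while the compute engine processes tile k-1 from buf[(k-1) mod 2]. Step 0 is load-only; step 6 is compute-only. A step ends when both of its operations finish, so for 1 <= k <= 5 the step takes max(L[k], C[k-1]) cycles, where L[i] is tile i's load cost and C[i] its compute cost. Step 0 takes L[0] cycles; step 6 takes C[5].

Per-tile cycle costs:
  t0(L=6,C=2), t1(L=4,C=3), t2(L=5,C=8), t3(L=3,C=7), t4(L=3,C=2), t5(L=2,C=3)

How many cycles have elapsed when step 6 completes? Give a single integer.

end_cycle[6] = 35

k=0 load=t0/6c comp=- wait=6 total=6
k=1 load=t1/4c comp=t0/2c wait=4 total=10
k=2 load=t2/5c comp=t1/3c wait=5 total=15
k=3 load=t3/3c comp=t2/8c wait=8 total=23
k=4 load=t4/3c comp=t3/7c wait=7 total=30
k=5 load=t5/2c comp=t4/2c wait=2 total=32
k=6 load=- comp=t5/3c wait=3 total=35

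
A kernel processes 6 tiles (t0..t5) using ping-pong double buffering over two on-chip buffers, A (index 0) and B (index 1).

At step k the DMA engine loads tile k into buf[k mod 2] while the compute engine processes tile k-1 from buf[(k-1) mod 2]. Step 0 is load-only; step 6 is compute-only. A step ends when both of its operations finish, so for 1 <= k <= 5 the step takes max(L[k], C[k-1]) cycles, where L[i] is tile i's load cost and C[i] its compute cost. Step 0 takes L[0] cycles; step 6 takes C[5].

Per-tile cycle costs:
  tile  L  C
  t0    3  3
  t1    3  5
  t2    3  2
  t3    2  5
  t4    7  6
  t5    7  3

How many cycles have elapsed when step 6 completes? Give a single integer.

end_cycle[6] = 30

k=0 load=t0/3c comp=- wait=3 total=3
k=1 load=t1/3c comp=t0/3c wait=3 total=6
k=2 load=t2/3c comp=t1/5c wait=5 total=11
k=3 load=t3/2c comp=t2/2c wait=2 total=13
k=4 load=t4/7c comp=t3/5c wait=7 total=20
k=5 load=t5/7c comp=t4/6c wait=7 total=27
k=6 load=- comp=t5/3c wait=3 total=30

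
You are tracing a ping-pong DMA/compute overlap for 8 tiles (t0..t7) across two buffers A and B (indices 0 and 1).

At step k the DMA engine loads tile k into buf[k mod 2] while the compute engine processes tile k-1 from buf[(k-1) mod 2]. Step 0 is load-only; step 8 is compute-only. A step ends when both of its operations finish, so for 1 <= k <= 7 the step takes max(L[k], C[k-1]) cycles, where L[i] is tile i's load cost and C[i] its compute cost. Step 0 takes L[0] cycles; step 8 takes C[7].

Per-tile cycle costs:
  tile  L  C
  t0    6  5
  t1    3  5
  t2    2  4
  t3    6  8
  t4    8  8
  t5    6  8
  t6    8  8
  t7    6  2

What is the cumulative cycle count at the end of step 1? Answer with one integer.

[0] DMA t0→A (6c) ∥ CU idle ⇒ 6c, clock 6
[1] DMA t1→B (3c) ∥ CU A:t0 (5c) ⇒ 5c, clock 11
[2] DMA t2→A (2c) ∥ CU B:t1 (5c) ⇒ 5c, clock 16
[3] DMA t3→B (6c) ∥ CU A:t2 (4c) ⇒ 6c, clock 22
[4] DMA t4→A (8c) ∥ CU B:t3 (8c) ⇒ 8c, clock 30
[5] DMA t5→B (6c) ∥ CU A:t4 (8c) ⇒ 8c, clock 38
[6] DMA t6→A (8c) ∥ CU B:t5 (8c) ⇒ 8c, clock 46
[7] DMA t7→B (6c) ∥ CU A:t6 (8c) ⇒ 8c, clock 54
[8] DMA idle ∥ CU B:t7 (2c) ⇒ 2c, clock 56

end_cycle[1] = 11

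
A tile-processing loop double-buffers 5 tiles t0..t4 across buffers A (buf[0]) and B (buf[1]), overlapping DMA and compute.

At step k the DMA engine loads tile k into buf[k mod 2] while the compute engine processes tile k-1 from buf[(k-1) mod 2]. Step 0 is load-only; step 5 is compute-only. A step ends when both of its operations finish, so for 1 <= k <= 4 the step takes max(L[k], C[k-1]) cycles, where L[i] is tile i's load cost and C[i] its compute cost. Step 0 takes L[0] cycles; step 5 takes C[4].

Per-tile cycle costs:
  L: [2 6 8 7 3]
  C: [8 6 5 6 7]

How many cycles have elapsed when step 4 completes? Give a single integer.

end_cycle[4] = 31

k=0 load=t0/2c comp=- wait=2 total=2
k=1 load=t1/6c comp=t0/8c wait=8 total=10
k=2 load=t2/8c comp=t1/6c wait=8 total=18
k=3 load=t3/7c comp=t2/5c wait=7 total=25
k=4 load=t4/3c comp=t3/6c wait=6 total=31
k=5 load=- comp=t4/7c wait=7 total=38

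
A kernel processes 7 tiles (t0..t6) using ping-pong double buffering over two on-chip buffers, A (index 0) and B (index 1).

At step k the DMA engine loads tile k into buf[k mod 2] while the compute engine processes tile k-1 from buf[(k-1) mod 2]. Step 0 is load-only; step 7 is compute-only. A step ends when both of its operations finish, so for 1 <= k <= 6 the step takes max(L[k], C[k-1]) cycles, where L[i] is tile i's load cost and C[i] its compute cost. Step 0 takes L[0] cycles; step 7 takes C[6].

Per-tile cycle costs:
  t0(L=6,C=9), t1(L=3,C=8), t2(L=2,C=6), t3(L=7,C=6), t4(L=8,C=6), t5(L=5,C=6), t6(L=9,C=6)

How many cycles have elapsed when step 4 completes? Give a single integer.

  0. 6=6c; end=6; A:t0 B:-
  1. max(3,9)=9c; end=15; A:t0 B:t1
  2. max(2,8)=8c; end=23; A:t2 B:t1
  3. max(7,6)=7c; end=30; A:t2 B:t3
  4. max(8,6)=8c; end=38; A:t4 B:t3
  5. max(5,6)=6c; end=44; A:t4 B:t5
  6. max(9,6)=9c; end=53; A:t6 B:t5
  7. 6=6c; end=59; A:t6 B:t5

end_cycle[4] = 38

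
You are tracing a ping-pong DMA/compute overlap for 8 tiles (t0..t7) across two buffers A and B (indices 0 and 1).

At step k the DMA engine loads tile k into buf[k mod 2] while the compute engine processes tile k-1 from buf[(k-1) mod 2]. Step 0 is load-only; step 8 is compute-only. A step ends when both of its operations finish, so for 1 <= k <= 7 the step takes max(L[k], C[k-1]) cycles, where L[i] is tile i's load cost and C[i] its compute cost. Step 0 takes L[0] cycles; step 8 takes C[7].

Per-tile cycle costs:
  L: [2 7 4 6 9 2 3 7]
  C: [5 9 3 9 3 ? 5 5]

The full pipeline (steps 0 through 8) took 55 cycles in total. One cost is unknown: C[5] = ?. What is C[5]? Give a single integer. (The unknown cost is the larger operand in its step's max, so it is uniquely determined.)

C[5] = 7

step 0 | dur = L[0]=2 = 2
step 1 | dur = max(L[1]=7, C[0]=5) = 7
step 2 | dur = max(L[2]=4, C[1]=9) = 9
step 3 | dur = max(L[3]=6, C[2]=3) = 6
step 4 | dur = max(L[4]=9, C[3]=9) = 9
step 5 | dur = max(L[5]=2, C[4]=3) = 3
step 6 | dur = max(L[6]=3, C[5]=?) = C[5]  (unknown; binding)
step 7 | dur = max(L[7]=7, C[6]=5) = 7
step 8 | dur = C[7]=5 = 5
sum of known step durations = 48
dur[6] = total - known = 55 - 48 = 7
C[5] is the binding max in step 6, so C[5] = dur[6] = 7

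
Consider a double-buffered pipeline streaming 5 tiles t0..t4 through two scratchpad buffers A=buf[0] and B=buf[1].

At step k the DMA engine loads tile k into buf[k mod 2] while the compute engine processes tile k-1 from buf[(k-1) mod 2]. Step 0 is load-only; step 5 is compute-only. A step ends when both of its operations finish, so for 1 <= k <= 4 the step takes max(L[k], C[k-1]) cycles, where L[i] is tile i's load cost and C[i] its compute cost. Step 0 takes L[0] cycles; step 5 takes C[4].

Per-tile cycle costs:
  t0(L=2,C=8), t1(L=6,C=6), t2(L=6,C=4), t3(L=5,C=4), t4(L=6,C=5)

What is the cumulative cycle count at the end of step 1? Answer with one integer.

step 0: L[0]=2 → dur=2, Σ=2 | A=load:t0 B=idle [load-only]
step 1: L[1]=6 C[0]=8 → dur=8, Σ=10 | A=compute:t0 B=load:t1 [compute-bound]
step 2: L[2]=6 C[1]=6 → dur=6, Σ=16 | A=load:t2 B=compute:t1 [tied]
step 3: L[3]=5 C[2]=4 → dur=5, Σ=21 | A=compute:t2 B=load:t3 [load-bound]
step 4: L[4]=6 C[3]=4 → dur=6, Σ=27 | A=load:t4 B=compute:t3 [load-bound]
step 5: C[4]=5 → dur=5, Σ=32 | A=compute:t4 B=idle [compute-only]

end_cycle[1] = 10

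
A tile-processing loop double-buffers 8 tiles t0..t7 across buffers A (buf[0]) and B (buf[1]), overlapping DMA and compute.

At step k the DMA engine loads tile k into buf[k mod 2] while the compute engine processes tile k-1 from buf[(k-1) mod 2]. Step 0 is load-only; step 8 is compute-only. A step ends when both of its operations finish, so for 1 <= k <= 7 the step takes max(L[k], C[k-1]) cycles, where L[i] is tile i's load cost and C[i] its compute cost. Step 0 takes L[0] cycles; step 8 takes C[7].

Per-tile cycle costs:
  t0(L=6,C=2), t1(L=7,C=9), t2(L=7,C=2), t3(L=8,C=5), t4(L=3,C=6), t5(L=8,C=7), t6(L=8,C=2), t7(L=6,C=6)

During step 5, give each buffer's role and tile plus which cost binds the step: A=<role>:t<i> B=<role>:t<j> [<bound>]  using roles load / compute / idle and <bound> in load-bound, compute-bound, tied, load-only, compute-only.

step 5: A=compute:t4 B=load:t5 [load-bound]

  0. 6=6c; end=6; A:t0 B:-
  1. max(7,2)=7c; end=13; A:t0 B:t1
  2. max(7,9)=9c; end=22; A:t2 B:t1
  3. max(8,2)=8c; end=30; A:t2 B:t3
  4. max(3,5)=5c; end=35; A:t4 B:t3
  5. max(8,6)=8c; end=43; A:t4 B:t5
  6. max(8,7)=8c; end=51; A:t6 B:t5
  7. max(6,2)=6c; end=57; A:t6 B:t7
  8. 6=6c; end=63; A:t6 B:t7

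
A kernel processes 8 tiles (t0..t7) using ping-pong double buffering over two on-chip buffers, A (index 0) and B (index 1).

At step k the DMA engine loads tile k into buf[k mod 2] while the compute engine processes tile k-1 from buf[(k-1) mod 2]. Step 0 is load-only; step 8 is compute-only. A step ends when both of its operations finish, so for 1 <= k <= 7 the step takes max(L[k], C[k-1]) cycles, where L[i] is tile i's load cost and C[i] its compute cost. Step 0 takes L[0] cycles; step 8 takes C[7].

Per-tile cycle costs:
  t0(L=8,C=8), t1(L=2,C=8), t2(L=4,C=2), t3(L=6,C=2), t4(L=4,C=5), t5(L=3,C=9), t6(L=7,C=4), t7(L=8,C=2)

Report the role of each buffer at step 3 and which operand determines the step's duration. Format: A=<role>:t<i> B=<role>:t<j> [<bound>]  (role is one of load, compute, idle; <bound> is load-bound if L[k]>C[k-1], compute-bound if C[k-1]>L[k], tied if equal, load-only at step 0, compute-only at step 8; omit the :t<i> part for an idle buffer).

step 3: A=compute:t2 B=load:t3 [load-bound]

[0] DMA t0→A (8c) ∥ CU idle ⇒ 8c, clock 8
[1] DMA t1→B (2c) ∥ CU A:t0 (8c) ⇒ 8c, clock 16
[2] DMA t2→A (4c) ∥ CU B:t1 (8c) ⇒ 8c, clock 24
[3] DMA t3→B (6c) ∥ CU A:t2 (2c) ⇒ 6c, clock 30
[4] DMA t4→A (4c) ∥ CU B:t3 (2c) ⇒ 4c, clock 34
[5] DMA t5→B (3c) ∥ CU A:t4 (5c) ⇒ 5c, clock 39
[6] DMA t6→A (7c) ∥ CU B:t5 (9c) ⇒ 9c, clock 48
[7] DMA t7→B (8c) ∥ CU A:t6 (4c) ⇒ 8c, clock 56
[8] DMA idle ∥ CU B:t7 (2c) ⇒ 2c, clock 58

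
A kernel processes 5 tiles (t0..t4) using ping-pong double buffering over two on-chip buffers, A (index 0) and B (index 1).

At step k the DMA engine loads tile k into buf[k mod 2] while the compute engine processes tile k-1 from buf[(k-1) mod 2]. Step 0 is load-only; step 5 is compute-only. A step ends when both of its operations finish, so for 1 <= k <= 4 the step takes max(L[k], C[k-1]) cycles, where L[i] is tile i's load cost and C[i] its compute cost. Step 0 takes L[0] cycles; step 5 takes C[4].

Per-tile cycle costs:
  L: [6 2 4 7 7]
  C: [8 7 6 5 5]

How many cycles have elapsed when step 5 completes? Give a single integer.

end_cycle[5] = 40

k=0 load=t0/6c comp=- wait=6 total=6
k=1 load=t1/2c comp=t0/8c wait=8 total=14
k=2 load=t2/4c comp=t1/7c wait=7 total=21
k=3 load=t3/7c comp=t2/6c wait=7 total=28
k=4 load=t4/7c comp=t3/5c wait=7 total=35
k=5 load=- comp=t4/5c wait=5 total=40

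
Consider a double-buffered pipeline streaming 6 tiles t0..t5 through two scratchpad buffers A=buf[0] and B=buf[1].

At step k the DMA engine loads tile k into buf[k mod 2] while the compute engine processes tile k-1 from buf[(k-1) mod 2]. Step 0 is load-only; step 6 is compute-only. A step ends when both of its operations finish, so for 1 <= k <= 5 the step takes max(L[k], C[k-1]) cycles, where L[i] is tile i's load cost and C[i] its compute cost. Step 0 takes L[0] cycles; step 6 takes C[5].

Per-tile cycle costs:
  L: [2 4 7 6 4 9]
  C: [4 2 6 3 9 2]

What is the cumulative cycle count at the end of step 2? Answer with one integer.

  0. 2=2c; end=2; A:t0 B:-
  1. max(4,4)=4c; end=6; A:t0 B:t1
  2. max(7,2)=7c; end=13; A:t2 B:t1
  3. max(6,6)=6c; end=19; A:t2 B:t3
  4. max(4,3)=4c; end=23; A:t4 B:t3
  5. max(9,9)=9c; end=32; A:t4 B:t5
  6. 2=2c; end=34; A:t4 B:t5

end_cycle[2] = 13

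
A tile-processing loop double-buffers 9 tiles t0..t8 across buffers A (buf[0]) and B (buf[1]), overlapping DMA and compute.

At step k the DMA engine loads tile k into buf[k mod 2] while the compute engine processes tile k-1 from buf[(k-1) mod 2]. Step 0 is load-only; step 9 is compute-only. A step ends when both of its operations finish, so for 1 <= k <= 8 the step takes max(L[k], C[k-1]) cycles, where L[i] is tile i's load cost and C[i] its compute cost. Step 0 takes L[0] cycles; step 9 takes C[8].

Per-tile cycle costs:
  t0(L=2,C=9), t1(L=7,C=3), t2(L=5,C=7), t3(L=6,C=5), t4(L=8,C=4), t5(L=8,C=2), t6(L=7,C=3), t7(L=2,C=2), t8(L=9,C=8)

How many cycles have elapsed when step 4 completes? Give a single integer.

end_cycle[4] = 31

  0. 2=2c; end=2; A:t0 B:-
  1. max(7,9)=9c; end=11; A:t0 B:t1
  2. max(5,3)=5c; end=16; A:t2 B:t1
  3. max(6,7)=7c; end=23; A:t2 B:t3
  4. max(8,5)=8c; end=31; A:t4 B:t3
  5. max(8,4)=8c; end=39; A:t4 B:t5
  6. max(7,2)=7c; end=46; A:t6 B:t5
  7. max(2,3)=3c; end=49; A:t6 B:t7
  8. max(9,2)=9c; end=58; A:t8 B:t7
  9. 8=8c; end=66; A:t8 B:t7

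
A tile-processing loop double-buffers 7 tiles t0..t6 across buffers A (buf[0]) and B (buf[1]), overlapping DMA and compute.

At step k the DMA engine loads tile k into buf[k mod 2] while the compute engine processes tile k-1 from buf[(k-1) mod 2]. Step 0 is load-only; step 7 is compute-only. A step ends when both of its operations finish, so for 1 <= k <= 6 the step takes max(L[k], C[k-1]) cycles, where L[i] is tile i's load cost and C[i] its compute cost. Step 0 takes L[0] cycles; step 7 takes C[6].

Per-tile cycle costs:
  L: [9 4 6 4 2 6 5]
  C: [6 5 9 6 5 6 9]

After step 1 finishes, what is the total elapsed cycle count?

k=0 load=t0/9c comp=- wait=9 total=9
k=1 load=t1/4c comp=t0/6c wait=6 total=15
k=2 load=t2/6c comp=t1/5c wait=6 total=21
k=3 load=t3/4c comp=t2/9c wait=9 total=30
k=4 load=t4/2c comp=t3/6c wait=6 total=36
k=5 load=t5/6c comp=t4/5c wait=6 total=42
k=6 load=t6/5c comp=t5/6c wait=6 total=48
k=7 load=- comp=t6/9c wait=9 total=57

end_cycle[1] = 15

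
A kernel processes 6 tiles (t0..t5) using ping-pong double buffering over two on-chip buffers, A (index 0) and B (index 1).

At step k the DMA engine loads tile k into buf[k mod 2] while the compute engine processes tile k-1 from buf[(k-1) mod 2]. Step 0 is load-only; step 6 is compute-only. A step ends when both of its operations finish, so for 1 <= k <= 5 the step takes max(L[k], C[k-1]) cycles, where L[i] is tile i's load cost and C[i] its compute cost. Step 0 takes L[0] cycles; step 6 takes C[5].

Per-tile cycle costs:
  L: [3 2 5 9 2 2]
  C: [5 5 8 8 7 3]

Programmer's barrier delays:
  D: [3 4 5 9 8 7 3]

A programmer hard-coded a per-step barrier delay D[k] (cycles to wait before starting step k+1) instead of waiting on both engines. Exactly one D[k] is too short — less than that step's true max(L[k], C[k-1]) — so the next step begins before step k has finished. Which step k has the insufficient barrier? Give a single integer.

step 0: need L[0]=3 = 3; D[0]=3 ok
step 1: need max(L[1]=2,C[0]=5) = 5; D[1]=4 SHORT
step 2: need max(L[2]=5,C[1]=5) = 5; D[2]=5 ok
step 3: need max(L[3]=9,C[2]=8) = 9; D[3]=9 ok
step 4: need max(L[4]=2,C[3]=8) = 8; D[4]=8 ok
step 5: need max(L[5]=2,C[4]=7) = 7; D[5]=7 ok
step 6: need C[5]=3 = 3; D[6]=3 ok

hazard at step 1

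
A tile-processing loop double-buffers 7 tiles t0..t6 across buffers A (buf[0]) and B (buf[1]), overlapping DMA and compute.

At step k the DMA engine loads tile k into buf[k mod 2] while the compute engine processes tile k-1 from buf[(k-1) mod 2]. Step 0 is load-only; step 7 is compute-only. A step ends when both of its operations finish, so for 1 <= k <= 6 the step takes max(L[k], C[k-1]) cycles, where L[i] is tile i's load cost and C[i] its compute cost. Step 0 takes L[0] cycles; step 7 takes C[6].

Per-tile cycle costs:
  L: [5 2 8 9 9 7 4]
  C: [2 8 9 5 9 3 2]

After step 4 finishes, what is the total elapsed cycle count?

end_cycle[4] = 33

  0. 5=5c; end=5; A:t0 B:-
  1. max(2,2)=2c; end=7; A:t0 B:t1
  2. max(8,8)=8c; end=15; A:t2 B:t1
  3. max(9,9)=9c; end=24; A:t2 B:t3
  4. max(9,5)=9c; end=33; A:t4 B:t3
  5. max(7,9)=9c; end=42; A:t4 B:t5
  6. max(4,3)=4c; end=46; A:t6 B:t5
  7. 2=2c; end=48; A:t6 B:t5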